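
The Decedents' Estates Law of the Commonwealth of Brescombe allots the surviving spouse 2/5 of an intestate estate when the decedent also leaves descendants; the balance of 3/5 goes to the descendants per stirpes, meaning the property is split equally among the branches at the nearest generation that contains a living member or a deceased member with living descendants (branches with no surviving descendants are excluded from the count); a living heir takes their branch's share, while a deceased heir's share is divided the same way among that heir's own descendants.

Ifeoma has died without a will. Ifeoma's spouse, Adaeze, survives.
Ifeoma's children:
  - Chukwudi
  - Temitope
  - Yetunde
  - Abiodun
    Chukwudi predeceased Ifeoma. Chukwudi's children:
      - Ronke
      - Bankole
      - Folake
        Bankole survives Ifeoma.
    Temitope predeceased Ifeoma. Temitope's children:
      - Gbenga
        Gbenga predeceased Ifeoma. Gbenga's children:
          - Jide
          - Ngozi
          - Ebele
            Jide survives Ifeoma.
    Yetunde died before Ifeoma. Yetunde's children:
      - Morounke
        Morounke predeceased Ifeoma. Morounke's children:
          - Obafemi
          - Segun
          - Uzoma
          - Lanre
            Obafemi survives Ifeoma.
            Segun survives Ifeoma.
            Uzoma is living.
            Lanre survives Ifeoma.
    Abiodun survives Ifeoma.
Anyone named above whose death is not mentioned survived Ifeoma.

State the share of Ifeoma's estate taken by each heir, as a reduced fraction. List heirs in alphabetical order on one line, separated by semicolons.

Abiodun 3/20; Adaeze 2/5; Bankole 1/20; Ebele 1/20; Folake 1/20; Jide 1/20; Lanre 3/80; Ngozi 1/20; Obafemi 3/80; Ronke 1/20; Segun 3/80; Uzoma 3/80

Adaeze, as surviving spouse, takes 2/5.
The remaining 3/5 passes to Ifeoma's descendants per stirpes.
The 3/5 is divided into 4 equal shares of 3/20 among Chukwudi, Temitope, Yetunde, Abiodun.
Chukwudi predeceased; the 3/20 allotted to Chukwudi's branch passes to Chukwudi's issue by representation.
The 3/20 is divided into 3 equal shares of 1/20 among Ronke, Bankole, Folake.
Ronke is living and takes 1/20.
Bankole is living and takes 1/20.
Folake is living and takes 1/20.
Temitope predeceased; the 3/20 allotted to Temitope's branch passes to Temitope's issue by representation.
Gbenga's line is the sole branch at this level, so the full 3/20 passes to Gbenga's issue by representation.
The 3/20 is divided into 3 equal shares of 1/20 among Jide, Ngozi, Ebele.
Jide is living and takes 1/20.
Ngozi is living and takes 1/20.
Ebele is living and takes 1/20.
Yetunde predeceased; the 3/20 allotted to Yetunde's branch passes to Yetunde's issue by representation.
Morounke's line is the sole branch at this level, so the full 3/20 passes to Morounke's issue by representation.
The 3/20 is divided into 4 equal shares of 3/80 among Obafemi, Segun, Uzoma, Lanre.
Obafemi is living and takes 3/80.
Segun is living and takes 3/80.
Uzoma is living and takes 3/80.
Lanre is living and takes 3/80.
Abiodun is living and takes 3/20.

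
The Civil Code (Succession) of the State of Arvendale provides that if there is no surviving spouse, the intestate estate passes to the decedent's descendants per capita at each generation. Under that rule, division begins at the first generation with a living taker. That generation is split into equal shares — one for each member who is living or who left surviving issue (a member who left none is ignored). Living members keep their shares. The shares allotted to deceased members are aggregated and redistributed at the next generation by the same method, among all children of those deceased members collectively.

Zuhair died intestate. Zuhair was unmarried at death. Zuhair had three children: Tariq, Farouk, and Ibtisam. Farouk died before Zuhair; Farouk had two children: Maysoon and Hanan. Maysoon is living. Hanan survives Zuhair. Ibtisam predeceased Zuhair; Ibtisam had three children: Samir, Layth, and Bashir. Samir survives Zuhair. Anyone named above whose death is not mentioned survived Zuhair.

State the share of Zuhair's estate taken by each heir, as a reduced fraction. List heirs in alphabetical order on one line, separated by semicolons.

Bashir 2/15; Hanan 2/15; Layth 2/15; Maysoon 2/15; Samir 2/15; Tariq 1/3

There is no surviving spouse, so the entire estate passes to Zuhair's descendants per capita at each generation.
At generation 1 (Tariq, Farouk, Ibtisam) there are 3 shares of (1)/3 = 1/3 each.
Living: Tariq — each takes 1/3.
Deceased: Farouk and Ibtisam. Their combined 2/3 is pooled and carried to generation 2.
At generation 2 (Maysoon, Hanan, Samir, Layth, Bashir) there are 5 shares of (2/3)/5 = 2/15 each.
Living: Maysoon, Hanan, Samir, Layth, and Bashir — each takes 2/15.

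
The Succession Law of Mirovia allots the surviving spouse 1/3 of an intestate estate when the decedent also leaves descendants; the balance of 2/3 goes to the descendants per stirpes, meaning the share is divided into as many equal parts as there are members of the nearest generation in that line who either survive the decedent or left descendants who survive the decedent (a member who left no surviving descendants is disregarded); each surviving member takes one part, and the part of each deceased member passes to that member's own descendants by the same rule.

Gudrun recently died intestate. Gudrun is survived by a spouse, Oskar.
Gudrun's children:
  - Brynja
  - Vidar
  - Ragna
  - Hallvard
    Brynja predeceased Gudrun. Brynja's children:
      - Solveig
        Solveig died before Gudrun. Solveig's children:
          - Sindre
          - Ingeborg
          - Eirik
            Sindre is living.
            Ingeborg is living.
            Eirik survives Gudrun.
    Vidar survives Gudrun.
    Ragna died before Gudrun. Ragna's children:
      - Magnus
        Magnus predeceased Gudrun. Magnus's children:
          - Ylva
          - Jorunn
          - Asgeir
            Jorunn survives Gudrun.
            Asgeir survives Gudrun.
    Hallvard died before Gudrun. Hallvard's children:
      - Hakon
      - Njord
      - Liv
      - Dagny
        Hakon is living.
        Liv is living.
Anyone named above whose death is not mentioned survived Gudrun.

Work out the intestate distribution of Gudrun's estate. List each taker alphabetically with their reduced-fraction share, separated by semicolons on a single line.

Oskar, as surviving spouse, takes 1/3.
The remaining 2/3 passes to Gudrun's descendants per stirpes.
The 2/3 is divided into 4 equal shares of 1/6 among Brynja, Vidar, Ragna, Hallvard.
Brynja predeceased; the 1/6 allotted to Brynja's branch passes to Brynja's issue by representation.
Solveig's line is the sole branch at this level, so the full 1/6 passes to Solveig's issue by representation.
The 1/6 is divided into 3 equal shares of 1/18 among Sindre, Ingeborg, Eirik.
Sindre is living and takes 1/18.
Ingeborg is living and takes 1/18.
Eirik is living and takes 1/18.
Vidar is living and takes 1/6.
Ragna predeceased; the 1/6 allotted to Ragna's branch passes to Ragna's issue by representation.
Magnus's line is the sole branch at this level, so the full 1/6 passes to Magnus's issue by representation.
The 1/6 is divided into 3 equal shares of 1/18 among Ylva, Jorunn, Asgeir.
Ylva is living and takes 1/18.
Jorunn is living and takes 1/18.
Asgeir is living and takes 1/18.
Hallvard predeceased; the 1/6 allotted to Hallvard's branch passes to Hallvard's issue by representation.
The 1/6 is divided into 4 equal shares of 1/24 among Hakon, Njord, Liv, Dagny.
Hakon is living and takes 1/24.
Njord is living and takes 1/24.
Liv is living and takes 1/24.
Dagny is living and takes 1/24.

Asgeir 1/18; Dagny 1/24; Eirik 1/18; Hakon 1/24; Ingeborg 1/18; Jorunn 1/18; Liv 1/24; Njord 1/24; Oskar 1/3; Sindre 1/18; Vidar 1/6; Ylva 1/18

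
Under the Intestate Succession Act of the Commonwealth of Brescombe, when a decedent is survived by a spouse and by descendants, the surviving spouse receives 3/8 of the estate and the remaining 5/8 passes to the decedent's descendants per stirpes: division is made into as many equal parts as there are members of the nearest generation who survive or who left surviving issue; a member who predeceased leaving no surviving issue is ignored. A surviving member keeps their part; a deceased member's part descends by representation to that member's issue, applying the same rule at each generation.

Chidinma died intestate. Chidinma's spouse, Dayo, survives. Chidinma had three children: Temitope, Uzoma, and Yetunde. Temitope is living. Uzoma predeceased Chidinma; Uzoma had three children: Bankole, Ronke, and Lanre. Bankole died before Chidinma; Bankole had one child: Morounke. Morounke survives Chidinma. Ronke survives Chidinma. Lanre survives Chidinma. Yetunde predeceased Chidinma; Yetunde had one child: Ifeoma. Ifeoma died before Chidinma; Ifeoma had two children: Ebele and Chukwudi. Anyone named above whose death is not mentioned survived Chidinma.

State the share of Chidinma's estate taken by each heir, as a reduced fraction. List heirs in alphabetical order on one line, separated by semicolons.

Dayo, as surviving spouse, takes 3/8.
The remaining 5/8 passes to Chidinma's descendants per stirpes.
The 5/8 is divided into 3 equal shares of 5/24 among Temitope, Uzoma, Yetunde.
Temitope is living and takes 5/24.
Uzoma predeceased; the 5/24 allotted to Uzoma's branch passes to Uzoma's issue by representation.
The 5/24 is divided into 3 equal shares of 5/72 among Bankole, Ronke, Lanre.
Bankole predeceased; the 5/72 allotted to Bankole's branch passes to Bankole's issue by representation.
Morounke is the sole taker at this level and receives the full 5/72.
Ronke is living and takes 5/72.
Lanre is living and takes 5/72.
Yetunde predeceased; the 5/24 allotted to Yetunde's branch passes to Yetunde's issue by representation.
Ifeoma's line is the sole branch at this level, so the full 5/24 passes to Ifeoma's issue by representation.
The 5/24 is divided into 2 equal shares of 5/48 among Ebele, Chukwudi.
Ebele is living and takes 5/48.
Chukwudi is living and takes 5/48.

Chukwudi 5/48; Dayo 3/8; Ebele 5/48; Lanre 5/72; Morounke 5/72; Ronke 5/72; Temitope 5/24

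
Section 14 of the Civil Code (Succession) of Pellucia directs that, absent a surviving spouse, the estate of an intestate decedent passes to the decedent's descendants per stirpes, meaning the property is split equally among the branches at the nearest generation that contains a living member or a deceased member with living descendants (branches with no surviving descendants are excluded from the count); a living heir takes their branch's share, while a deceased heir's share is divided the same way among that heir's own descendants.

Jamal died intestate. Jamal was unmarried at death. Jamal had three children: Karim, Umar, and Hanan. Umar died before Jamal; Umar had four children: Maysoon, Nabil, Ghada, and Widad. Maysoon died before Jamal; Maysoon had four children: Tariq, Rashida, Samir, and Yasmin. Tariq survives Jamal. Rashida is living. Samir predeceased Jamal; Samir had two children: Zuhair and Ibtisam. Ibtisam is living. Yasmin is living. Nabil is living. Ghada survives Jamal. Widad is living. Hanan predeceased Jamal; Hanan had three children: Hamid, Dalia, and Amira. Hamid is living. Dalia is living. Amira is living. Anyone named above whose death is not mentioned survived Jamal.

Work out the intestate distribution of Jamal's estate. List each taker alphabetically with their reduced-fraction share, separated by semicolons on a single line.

There is no surviving spouse, so the entire estate passes to Jamal's descendants per stirpes.
The estate is divided into 3 equal shares of 1/3 among Karim, Umar, Hanan.
Karim is living and takes 1/3.
Umar predeceased; the 1/3 allotted to Umar's branch passes to Umar's issue by representation.
The 1/3 is divided into 4 equal shares of 1/12 among Maysoon, Nabil, Ghada, Widad.
Maysoon predeceased; the 1/12 allotted to Maysoon's branch passes to Maysoon's issue by representation.
The 1/12 is divided into 4 equal shares of 1/48 among Tariq, Rashida, Samir, Yasmin.
Tariq is living and takes 1/48.
Rashida is living and takes 1/48.
Samir predeceased; the 1/48 allotted to Samir's branch passes to Samir's issue by representation.
The 1/48 is divided into 2 equal shares of 1/96 among Zuhair, Ibtisam.
Zuhair is living and takes 1/96.
Ibtisam is living and takes 1/96.
Yasmin is living and takes 1/48.
Nabil is living and takes 1/12.
Ghada is living and takes 1/12.
Widad is living and takes 1/12.
Hanan predeceased; the 1/3 allotted to Hanan's branch passes to Hanan's issue by representation.
The 1/3 is divided into 3 equal shares of 1/9 among Hamid, Dalia, Amira.
Hamid is living and takes 1/9.
Dalia is living and takes 1/9.
Amira is living and takes 1/9.

Amira 1/9; Dalia 1/9; Ghada 1/12; Hamid 1/9; Ibtisam 1/96; Karim 1/3; Nabil 1/12; Rashida 1/48; Tariq 1/48; Widad 1/12; Yasmin 1/48; Zuhair 1/96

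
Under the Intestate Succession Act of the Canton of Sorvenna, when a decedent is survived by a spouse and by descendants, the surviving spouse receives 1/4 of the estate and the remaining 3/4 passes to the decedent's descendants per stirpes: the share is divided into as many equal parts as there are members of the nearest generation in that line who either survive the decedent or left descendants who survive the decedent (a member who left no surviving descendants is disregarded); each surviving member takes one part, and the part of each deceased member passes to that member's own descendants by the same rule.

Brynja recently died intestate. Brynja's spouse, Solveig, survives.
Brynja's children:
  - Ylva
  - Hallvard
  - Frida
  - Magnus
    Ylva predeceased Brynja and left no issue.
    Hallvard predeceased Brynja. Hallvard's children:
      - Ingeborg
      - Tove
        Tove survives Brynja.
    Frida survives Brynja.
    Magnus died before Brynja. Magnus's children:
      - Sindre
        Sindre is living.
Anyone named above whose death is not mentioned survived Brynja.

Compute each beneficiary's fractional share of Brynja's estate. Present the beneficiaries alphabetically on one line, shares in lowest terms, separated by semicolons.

Solveig, as surviving spouse, takes 1/4.
The remaining 3/4 passes to Brynja's descendants per stirpes.
Ylva left no surviving issue, so that branch lapses and is disregarded.
The 3/4 is divided into 3 equal shares of 1/4 among Hallvard, Frida, Magnus.
Hallvard predeceased; the 1/4 allotted to Hallvard's branch passes to Hallvard's issue by representation.
The 1/4 is divided into 2 equal shares of 1/8 among Ingeborg, Tove.
Ingeborg is living and takes 1/8.
Tove is living and takes 1/8.
Frida is living and takes 1/4.
Magnus predeceased; the 1/4 allotted to Magnus's branch passes to Magnus's issue by representation.
Sindre is the sole taker at this level and receives the full 1/4.

Frida 1/4; Ingeborg 1/8; Sindre 1/4; Solveig 1/4; Tove 1/8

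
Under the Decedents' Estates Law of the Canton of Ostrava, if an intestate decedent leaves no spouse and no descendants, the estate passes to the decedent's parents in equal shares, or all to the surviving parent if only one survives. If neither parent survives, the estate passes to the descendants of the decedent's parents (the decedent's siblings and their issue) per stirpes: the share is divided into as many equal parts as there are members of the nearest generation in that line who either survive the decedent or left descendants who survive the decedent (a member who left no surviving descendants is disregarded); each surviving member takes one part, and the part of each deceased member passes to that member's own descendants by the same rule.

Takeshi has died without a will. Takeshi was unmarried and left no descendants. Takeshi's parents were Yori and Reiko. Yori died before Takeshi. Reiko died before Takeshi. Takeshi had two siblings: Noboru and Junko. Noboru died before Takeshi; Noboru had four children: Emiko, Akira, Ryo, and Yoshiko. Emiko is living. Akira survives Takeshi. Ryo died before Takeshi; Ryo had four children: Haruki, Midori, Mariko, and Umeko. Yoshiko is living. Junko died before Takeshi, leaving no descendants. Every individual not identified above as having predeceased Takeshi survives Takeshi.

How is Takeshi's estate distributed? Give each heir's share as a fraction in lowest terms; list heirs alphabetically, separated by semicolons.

Akira 1/4; Emiko 1/4; Haruki 1/16; Mariko 1/16; Midori 1/16; Umeko 1/16; Yoshiko 1/4

Neither parent survives and there are no descendants, so the estate passes to Takeshi's siblings and their issue per stirpes.
Junko left no surviving issue, so that branch lapses and is disregarded.
Noboru's line is the sole branch at this level, so the full 1 passes to Noboru's issue by representation.
The estate is divided into 4 equal shares of 1/4 among Emiko, Akira, Ryo, Yoshiko.
Emiko is living and takes 1/4.
Akira is living and takes 1/4.
Ryo predeceased; the 1/4 allotted to Ryo's branch passes to Ryo's issue by representation.
The 1/4 is divided into 4 equal shares of 1/16 among Haruki, Midori, Mariko, Umeko.
Haruki is living and takes 1/16.
Midori is living and takes 1/16.
Mariko is living and takes 1/16.
Umeko is living and takes 1/16.
Yoshiko is living and takes 1/4.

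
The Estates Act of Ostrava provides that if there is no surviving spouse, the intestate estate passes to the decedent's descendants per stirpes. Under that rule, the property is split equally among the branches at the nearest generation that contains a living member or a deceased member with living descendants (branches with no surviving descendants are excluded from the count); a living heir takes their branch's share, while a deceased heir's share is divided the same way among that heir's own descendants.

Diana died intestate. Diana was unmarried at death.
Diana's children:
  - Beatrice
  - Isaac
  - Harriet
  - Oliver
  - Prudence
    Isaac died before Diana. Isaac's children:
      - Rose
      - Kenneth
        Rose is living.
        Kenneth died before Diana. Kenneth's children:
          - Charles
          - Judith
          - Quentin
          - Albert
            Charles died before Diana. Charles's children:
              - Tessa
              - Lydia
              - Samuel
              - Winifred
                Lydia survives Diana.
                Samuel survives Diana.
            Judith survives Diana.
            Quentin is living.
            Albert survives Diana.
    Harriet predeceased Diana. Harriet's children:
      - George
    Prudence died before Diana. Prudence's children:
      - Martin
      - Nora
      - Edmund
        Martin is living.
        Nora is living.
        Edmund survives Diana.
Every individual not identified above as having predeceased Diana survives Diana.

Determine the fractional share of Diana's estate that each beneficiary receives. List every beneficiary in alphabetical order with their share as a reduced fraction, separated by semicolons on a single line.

There is no surviving spouse, so the entire estate passes to Diana's descendants per stirpes.
The estate is divided into 5 equal shares of 1/5 among Beatrice, Isaac, Harriet, Oliver, Prudence.
Beatrice is living and takes 1/5.
Isaac predeceased; the 1/5 allotted to Isaac's branch passes to Isaac's issue by representation.
The 1/5 is divided into 2 equal shares of 1/10 among Rose, Kenneth.
Rose is living and takes 1/10.
Kenneth predeceased; the 1/10 allotted to Kenneth's branch passes to Kenneth's issue by representation.
The 1/10 is divided into 4 equal shares of 1/40 among Charles, Judith, Quentin, Albert.
Charles predeceased; the 1/40 allotted to Charles's branch passes to Charles's issue by representation.
The 1/40 is divided into 4 equal shares of 1/160 among Tessa, Lydia, Samuel, Winifred.
Tessa is living and takes 1/160.
Lydia is living and takes 1/160.
Samuel is living and takes 1/160.
Winifred is living and takes 1/160.
Judith is living and takes 1/40.
Quentin is living and takes 1/40.
Albert is living and takes 1/40.
Harriet predeceased; the 1/5 allotted to Harriet's branch passes to Harriet's issue by representation.
George is the sole taker at this level and receives the full 1/5.
Oliver is living and takes 1/5.
Prudence predeceased; the 1/5 allotted to Prudence's branch passes to Prudence's issue by representation.
The 1/5 is divided into 3 equal shares of 1/15 among Martin, Nora, Edmund.
Martin is living and takes 1/15.
Nora is living and takes 1/15.
Edmund is living and takes 1/15.

Albert 1/40; Beatrice 1/5; Edmund 1/15; George 1/5; Judith 1/40; Lydia 1/160; Martin 1/15; Nora 1/15; Oliver 1/5; Quentin 1/40; Rose 1/10; Samuel 1/160; Tessa 1/160; Winifred 1/160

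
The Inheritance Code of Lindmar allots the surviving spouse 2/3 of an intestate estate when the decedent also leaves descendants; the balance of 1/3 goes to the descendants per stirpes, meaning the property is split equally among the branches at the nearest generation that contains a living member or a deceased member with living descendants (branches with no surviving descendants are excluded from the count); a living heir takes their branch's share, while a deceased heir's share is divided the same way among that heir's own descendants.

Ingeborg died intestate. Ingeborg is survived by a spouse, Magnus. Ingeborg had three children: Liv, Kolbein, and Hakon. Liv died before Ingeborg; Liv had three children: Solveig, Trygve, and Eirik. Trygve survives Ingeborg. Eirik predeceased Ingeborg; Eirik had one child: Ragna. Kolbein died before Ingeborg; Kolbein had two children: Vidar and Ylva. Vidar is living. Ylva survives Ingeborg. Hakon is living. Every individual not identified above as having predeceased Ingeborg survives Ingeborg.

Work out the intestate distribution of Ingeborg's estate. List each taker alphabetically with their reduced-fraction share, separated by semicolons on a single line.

Hakon 1/9; Magnus 2/3; Ragna 1/27; Solveig 1/27; Trygve 1/27; Vidar 1/18; Ylva 1/18

Magnus, as surviving spouse, takes 2/3.
The remaining 1/3 passes to Ingeborg's descendants per stirpes.
The 1/3 is divided into 3 equal shares of 1/9 among Liv, Kolbein, Hakon.
Liv predeceased; the 1/9 allotted to Liv's branch passes to Liv's issue by representation.
The 1/9 is divided into 3 equal shares of 1/27 among Solveig, Trygve, Eirik.
Solveig is living and takes 1/27.
Trygve is living and takes 1/27.
Eirik predeceased; the 1/27 allotted to Eirik's branch passes to Eirik's issue by representation.
Ragna is the sole taker at this level and receives the full 1/27.
Kolbein predeceased; the 1/9 allotted to Kolbein's branch passes to Kolbein's issue by representation.
The 1/9 is divided into 2 equal shares of 1/18 among Vidar, Ylva.
Vidar is living and takes 1/18.
Ylva is living and takes 1/18.
Hakon is living and takes 1/9.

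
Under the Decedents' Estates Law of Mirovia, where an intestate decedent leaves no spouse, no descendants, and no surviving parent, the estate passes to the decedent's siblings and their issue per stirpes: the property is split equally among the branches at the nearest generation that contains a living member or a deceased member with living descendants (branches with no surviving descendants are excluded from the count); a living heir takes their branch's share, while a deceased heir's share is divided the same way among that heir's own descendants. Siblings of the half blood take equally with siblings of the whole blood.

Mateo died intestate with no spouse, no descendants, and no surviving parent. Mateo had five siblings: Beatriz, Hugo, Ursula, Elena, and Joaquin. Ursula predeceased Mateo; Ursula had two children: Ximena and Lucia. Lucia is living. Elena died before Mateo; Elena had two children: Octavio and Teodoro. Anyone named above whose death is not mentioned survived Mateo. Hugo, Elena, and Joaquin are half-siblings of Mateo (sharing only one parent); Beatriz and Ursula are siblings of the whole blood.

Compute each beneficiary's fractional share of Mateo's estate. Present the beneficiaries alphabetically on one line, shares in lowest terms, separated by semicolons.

No spouse, descendants, or parent survives, so the estate passes to Mateo's siblings per stirpes.
Half-blood and whole-blood siblings take equally under the stated rule.
The estate is divided into 5 equal shares of 1/5 among Beatriz, Hugo, Ursula, Elena, Joaquin.
Beatriz is living and takes 1/5.
Hugo is living and takes 1/5.
Ursula predeceased; the 1/5 allotted to Ursula's branch passes to Ursula's issue by representation.
The 1/5 is divided into 2 equal shares of 1/10 among Ximena, Lucia.
Ximena is living and takes 1/10.
Lucia is living and takes 1/10.
Elena predeceased; the 1/5 allotted to Elena's branch passes to Elena's issue by representation.
The 1/5 is divided into 2 equal shares of 1/10 among Octavio, Teodoro.
Octavio is living and takes 1/10.
Teodoro is living and takes 1/10.
Joaquin is living and takes 1/5.

Beatriz 1/5; Hugo 1/5; Joaquin 1/5; Lucia 1/10; Octavio 1/10; Teodoro 1/10; Ximena 1/10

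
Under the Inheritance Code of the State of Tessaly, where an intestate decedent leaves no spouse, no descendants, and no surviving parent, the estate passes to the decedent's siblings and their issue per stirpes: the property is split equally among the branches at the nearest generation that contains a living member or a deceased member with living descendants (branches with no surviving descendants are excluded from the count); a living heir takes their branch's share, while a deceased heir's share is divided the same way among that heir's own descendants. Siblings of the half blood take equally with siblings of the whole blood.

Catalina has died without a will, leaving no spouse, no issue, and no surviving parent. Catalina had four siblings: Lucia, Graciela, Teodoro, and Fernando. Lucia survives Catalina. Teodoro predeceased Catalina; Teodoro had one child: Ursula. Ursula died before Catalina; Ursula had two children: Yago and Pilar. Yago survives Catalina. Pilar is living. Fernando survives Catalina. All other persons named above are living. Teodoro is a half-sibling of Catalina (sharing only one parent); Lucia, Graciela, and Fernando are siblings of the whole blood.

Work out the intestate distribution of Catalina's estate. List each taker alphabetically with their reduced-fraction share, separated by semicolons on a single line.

No spouse, descendants, or parent survives, so the estate passes to Catalina's siblings per stirpes.
Half-blood and whole-blood siblings take equally under the stated rule.
The estate is divided into 4 equal shares of 1/4 among Lucia, Graciela, Teodoro, Fernando.
Lucia is living and takes 1/4.
Graciela is living and takes 1/4.
Teodoro predeceased; the 1/4 allotted to Teodoro's branch passes to Teodoro's issue by representation.
Ursula's line is the sole branch at this level, so the full 1/4 passes to Ursula's issue by representation.
The 1/4 is divided into 2 equal shares of 1/8 among Yago, Pilar.
Yago is living and takes 1/8.
Pilar is living and takes 1/8.
Fernando is living and takes 1/4.

Fernando 1/4; Graciela 1/4; Lucia 1/4; Pilar 1/8; Yago 1/8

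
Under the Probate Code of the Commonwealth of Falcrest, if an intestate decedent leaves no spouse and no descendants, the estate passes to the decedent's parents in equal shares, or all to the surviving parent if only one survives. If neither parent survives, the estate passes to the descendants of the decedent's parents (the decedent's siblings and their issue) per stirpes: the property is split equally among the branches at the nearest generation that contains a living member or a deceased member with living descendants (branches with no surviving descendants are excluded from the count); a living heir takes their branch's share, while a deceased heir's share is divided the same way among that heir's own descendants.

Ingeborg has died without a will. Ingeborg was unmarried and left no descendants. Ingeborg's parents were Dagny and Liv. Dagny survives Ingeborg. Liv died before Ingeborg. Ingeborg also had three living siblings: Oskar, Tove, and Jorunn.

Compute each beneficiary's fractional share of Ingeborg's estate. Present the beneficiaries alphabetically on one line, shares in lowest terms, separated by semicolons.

Dagny 1

Only one parent, Dagny, survives, so Dagny takes the entire estate. The siblings take nothing because a surviving parent has priority.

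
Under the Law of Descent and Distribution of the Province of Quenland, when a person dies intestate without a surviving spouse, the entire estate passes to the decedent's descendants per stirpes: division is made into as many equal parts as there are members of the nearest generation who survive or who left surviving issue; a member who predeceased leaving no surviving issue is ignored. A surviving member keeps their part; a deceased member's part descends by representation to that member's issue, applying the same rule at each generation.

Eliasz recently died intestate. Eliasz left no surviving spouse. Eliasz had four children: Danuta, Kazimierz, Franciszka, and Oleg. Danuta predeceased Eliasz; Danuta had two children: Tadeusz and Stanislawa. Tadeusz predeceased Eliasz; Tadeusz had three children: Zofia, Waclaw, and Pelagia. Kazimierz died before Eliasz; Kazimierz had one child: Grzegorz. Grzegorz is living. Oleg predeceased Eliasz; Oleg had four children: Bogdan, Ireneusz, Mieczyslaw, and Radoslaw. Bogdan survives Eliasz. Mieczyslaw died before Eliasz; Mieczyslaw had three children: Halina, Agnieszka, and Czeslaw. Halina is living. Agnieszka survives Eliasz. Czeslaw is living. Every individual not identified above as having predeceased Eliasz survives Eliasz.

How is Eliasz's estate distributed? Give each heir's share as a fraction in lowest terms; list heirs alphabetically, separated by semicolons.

Agnieszka 1/48; Bogdan 1/16; Czeslaw 1/48; Franciszka 1/4; Grzegorz 1/4; Halina 1/48; Ireneusz 1/16; Pelagia 1/24; Radoslaw 1/16; Stanislawa 1/8; Waclaw 1/24; Zofia 1/24

There is no surviving spouse, so the entire estate passes to Eliasz's descendants per stirpes.
The estate is divided into 4 equal shares of 1/4 among Danuta, Kazimierz, Franciszka, Oleg.
Danuta predeceased; the 1/4 allotted to Danuta's branch passes to Danuta's issue by representation.
The 1/4 is divided into 2 equal shares of 1/8 among Tadeusz, Stanislawa.
Tadeusz predeceased; the 1/8 allotted to Tadeusz's branch passes to Tadeusz's issue by representation.
The 1/8 is divided into 3 equal shares of 1/24 among Zofia, Waclaw, Pelagia.
Zofia is living and takes 1/24.
Waclaw is living and takes 1/24.
Pelagia is living and takes 1/24.
Stanislawa is living and takes 1/8.
Kazimierz predeceased; the 1/4 allotted to Kazimierz's branch passes to Kazimierz's issue by representation.
Grzegorz is the sole taker at this level and receives the full 1/4.
Franciszka is living and takes 1/4.
Oleg predeceased; the 1/4 allotted to Oleg's branch passes to Oleg's issue by representation.
The 1/4 is divided into 4 equal shares of 1/16 among Bogdan, Ireneusz, Mieczyslaw, Radoslaw.
Bogdan is living and takes 1/16.
Ireneusz is living and takes 1/16.
Mieczyslaw predeceased; the 1/16 allotted to Mieczyslaw's branch passes to Mieczyslaw's issue by representation.
The 1/16 is divided into 3 equal shares of 1/48 among Halina, Agnieszka, Czeslaw.
Halina is living and takes 1/48.
Agnieszka is living and takes 1/48.
Czeslaw is living and takes 1/48.
Radoslaw is living and takes 1/16.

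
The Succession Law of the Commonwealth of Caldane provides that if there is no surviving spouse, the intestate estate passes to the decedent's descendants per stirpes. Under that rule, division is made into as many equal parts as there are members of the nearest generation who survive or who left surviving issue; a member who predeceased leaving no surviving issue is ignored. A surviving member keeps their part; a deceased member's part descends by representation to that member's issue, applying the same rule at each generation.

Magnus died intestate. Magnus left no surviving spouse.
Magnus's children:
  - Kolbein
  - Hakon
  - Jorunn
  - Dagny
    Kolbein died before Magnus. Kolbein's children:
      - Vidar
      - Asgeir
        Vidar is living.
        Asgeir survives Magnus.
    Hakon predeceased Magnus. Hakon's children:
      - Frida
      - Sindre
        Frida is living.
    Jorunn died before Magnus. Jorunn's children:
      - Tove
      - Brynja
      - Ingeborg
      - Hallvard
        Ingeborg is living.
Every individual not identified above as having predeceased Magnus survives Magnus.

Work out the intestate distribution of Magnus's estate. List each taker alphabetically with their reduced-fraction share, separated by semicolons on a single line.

Asgeir 1/8; Brynja 1/16; Dagny 1/4; Frida 1/8; Hallvard 1/16; Ingeborg 1/16; Sindre 1/8; Tove 1/16; Vidar 1/8

There is no surviving spouse, so the entire estate passes to Magnus's descendants per stirpes.
The estate is divided into 4 equal shares of 1/4 among Kolbein, Hakon, Jorunn, Dagny.
Kolbein predeceased; the 1/4 allotted to Kolbein's branch passes to Kolbein's issue by representation.
The 1/4 is divided into 2 equal shares of 1/8 among Vidar, Asgeir.
Vidar is living and takes 1/8.
Asgeir is living and takes 1/8.
Hakon predeceased; the 1/4 allotted to Hakon's branch passes to Hakon's issue by representation.
The 1/4 is divided into 2 equal shares of 1/8 among Frida, Sindre.
Frida is living and takes 1/8.
Sindre is living and takes 1/8.
Jorunn predeceased; the 1/4 allotted to Jorunn's branch passes to Jorunn's issue by representation.
The 1/4 is divided into 4 equal shares of 1/16 among Tove, Brynja, Ingeborg, Hallvard.
Tove is living and takes 1/16.
Brynja is living and takes 1/16.
Ingeborg is living and takes 1/16.
Hallvard is living and takes 1/16.
Dagny is living and takes 1/4.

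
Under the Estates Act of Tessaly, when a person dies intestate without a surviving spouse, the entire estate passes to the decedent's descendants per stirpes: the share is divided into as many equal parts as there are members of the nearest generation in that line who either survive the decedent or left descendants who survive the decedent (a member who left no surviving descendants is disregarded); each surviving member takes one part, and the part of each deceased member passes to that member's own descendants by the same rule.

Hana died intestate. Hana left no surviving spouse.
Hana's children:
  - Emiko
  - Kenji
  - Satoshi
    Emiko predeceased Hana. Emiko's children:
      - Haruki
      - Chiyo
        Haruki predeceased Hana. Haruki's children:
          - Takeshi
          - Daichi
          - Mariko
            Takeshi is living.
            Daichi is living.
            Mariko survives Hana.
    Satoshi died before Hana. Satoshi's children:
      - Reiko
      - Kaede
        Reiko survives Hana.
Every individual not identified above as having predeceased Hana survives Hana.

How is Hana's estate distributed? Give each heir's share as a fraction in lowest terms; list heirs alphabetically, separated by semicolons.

Chiyo 1/6; Daichi 1/18; Kaede 1/6; Kenji 1/3; Mariko 1/18; Reiko 1/6; Takeshi 1/18

There is no surviving spouse, so the entire estate passes to Hana's descendants per stirpes.
The estate is divided into 3 equal shares of 1/3 among Emiko, Kenji, Satoshi.
Emiko predeceased; the 1/3 allotted to Emiko's branch passes to Emiko's issue by representation.
The 1/3 is divided into 2 equal shares of 1/6 among Haruki, Chiyo.
Haruki predeceased; the 1/6 allotted to Haruki's branch passes to Haruki's issue by representation.
The 1/6 is divided into 3 equal shares of 1/18 among Takeshi, Daichi, Mariko.
Takeshi is living and takes 1/18.
Daichi is living and takes 1/18.
Mariko is living and takes 1/18.
Chiyo is living and takes 1/6.
Kenji is living and takes 1/3.
Satoshi predeceased; the 1/3 allotted to Satoshi's branch passes to Satoshi's issue by representation.
The 1/3 is divided into 2 equal shares of 1/6 among Reiko, Kaede.
Reiko is living and takes 1/6.
Kaede is living and takes 1/6.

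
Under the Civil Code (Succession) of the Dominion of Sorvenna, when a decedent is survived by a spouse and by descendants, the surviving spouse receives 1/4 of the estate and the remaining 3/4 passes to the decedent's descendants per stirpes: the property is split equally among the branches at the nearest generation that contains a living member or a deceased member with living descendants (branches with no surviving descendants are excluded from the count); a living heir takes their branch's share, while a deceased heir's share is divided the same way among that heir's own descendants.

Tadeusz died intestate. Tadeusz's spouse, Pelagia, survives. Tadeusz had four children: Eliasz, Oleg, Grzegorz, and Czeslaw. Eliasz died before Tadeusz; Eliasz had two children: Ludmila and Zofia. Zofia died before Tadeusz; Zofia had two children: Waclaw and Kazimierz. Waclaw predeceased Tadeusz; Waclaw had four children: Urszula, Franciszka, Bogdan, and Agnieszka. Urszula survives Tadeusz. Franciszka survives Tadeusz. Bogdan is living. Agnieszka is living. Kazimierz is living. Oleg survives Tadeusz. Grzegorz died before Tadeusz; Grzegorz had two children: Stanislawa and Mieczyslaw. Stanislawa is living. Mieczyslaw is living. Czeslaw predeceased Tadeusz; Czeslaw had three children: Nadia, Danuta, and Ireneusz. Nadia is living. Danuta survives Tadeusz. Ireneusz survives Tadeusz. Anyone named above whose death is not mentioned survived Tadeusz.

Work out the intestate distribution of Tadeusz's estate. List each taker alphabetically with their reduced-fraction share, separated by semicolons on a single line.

Pelagia, as surviving spouse, takes 1/4.
The remaining 3/4 passes to Tadeusz's descendants per stirpes.
The 3/4 is divided into 4 equal shares of 3/16 among Eliasz, Oleg, Grzegorz, Czeslaw.
Eliasz predeceased; the 3/16 allotted to Eliasz's branch passes to Eliasz's issue by representation.
The 3/16 is divided into 2 equal shares of 3/32 among Ludmila, Zofia.
Ludmila is living and takes 3/32.
Zofia predeceased; the 3/32 allotted to Zofia's branch passes to Zofia's issue by representation.
The 3/32 is divided into 2 equal shares of 3/64 among Waclaw, Kazimierz.
Waclaw predeceased; the 3/64 allotted to Waclaw's branch passes to Waclaw's issue by representation.
The 3/64 is divided into 4 equal shares of 3/256 among Urszula, Franciszka, Bogdan, Agnieszka.
Urszula is living and takes 3/256.
Franciszka is living and takes 3/256.
Bogdan is living and takes 3/256.
Agnieszka is living and takes 3/256.
Kazimierz is living and takes 3/64.
Oleg is living and takes 3/16.
Grzegorz predeceased; the 3/16 allotted to Grzegorz's branch passes to Grzegorz's issue by representation.
The 3/16 is divided into 2 equal shares of 3/32 among Stanislawa, Mieczyslaw.
Stanislawa is living and takes 3/32.
Mieczyslaw is living and takes 3/32.
Czeslaw predeceased; the 3/16 allotted to Czeslaw's branch passes to Czeslaw's issue by representation.
The 3/16 is divided into 3 equal shares of 1/16 among Nadia, Danuta, Ireneusz.
Nadia is living and takes 1/16.
Danuta is living and takes 1/16.
Ireneusz is living and takes 1/16.

Agnieszka 3/256; Bogdan 3/256; Danuta 1/16; Franciszka 3/256; Ireneusz 1/16; Kazimierz 3/64; Ludmila 3/32; Mieczyslaw 3/32; Nadia 1/16; Oleg 3/16; Pelagia 1/4; Stanislawa 3/32; Urszula 3/256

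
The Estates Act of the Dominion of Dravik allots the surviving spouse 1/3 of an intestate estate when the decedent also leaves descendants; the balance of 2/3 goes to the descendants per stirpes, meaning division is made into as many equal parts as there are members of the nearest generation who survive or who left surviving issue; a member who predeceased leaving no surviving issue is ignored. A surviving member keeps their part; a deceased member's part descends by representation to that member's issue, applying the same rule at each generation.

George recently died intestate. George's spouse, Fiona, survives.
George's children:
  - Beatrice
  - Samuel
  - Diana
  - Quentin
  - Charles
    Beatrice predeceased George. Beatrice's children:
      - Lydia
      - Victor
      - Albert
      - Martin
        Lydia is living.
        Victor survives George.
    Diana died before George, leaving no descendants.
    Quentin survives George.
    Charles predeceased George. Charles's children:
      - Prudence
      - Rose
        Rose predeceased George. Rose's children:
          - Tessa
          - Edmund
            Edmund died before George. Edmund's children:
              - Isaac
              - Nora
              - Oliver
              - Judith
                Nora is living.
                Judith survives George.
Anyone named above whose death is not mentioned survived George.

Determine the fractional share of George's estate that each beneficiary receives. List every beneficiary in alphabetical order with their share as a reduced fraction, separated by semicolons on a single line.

Albert 1/24; Fiona 1/3; Isaac 1/96; Judith 1/96; Lydia 1/24; Martin 1/24; Nora 1/96; Oliver 1/96; Prudence 1/12; Quentin 1/6; Samuel 1/6; Tessa 1/24; Victor 1/24

Fiona, as surviving spouse, takes 1/3.
The remaining 2/3 passes to George's descendants per stirpes.
Diana left no surviving issue, so that branch lapses and is disregarded.
The 2/3 is divided into 4 equal shares of 1/6 among Beatrice, Samuel, Quentin, Charles.
Beatrice predeceased; the 1/6 allotted to Beatrice's branch passes to Beatrice's issue by representation.
The 1/6 is divided into 4 equal shares of 1/24 among Lydia, Victor, Albert, Martin.
Lydia is living and takes 1/24.
Victor is living and takes 1/24.
Albert is living and takes 1/24.
Martin is living and takes 1/24.
Samuel is living and takes 1/6.
Quentin is living and takes 1/6.
Charles predeceased; the 1/6 allotted to Charles's branch passes to Charles's issue by representation.
The 1/6 is divided into 2 equal shares of 1/12 among Prudence, Rose.
Prudence is living and takes 1/12.
Rose predeceased; the 1/12 allotted to Rose's branch passes to Rose's issue by representation.
The 1/12 is divided into 2 equal shares of 1/24 among Tessa, Edmund.
Tessa is living and takes 1/24.
Edmund predeceased; the 1/24 allotted to Edmund's branch passes to Edmund's issue by representation.
The 1/24 is divided into 4 equal shares of 1/96 among Isaac, Nora, Oliver, Judith.
Isaac is living and takes 1/96.
Nora is living and takes 1/96.
Oliver is living and takes 1/96.
Judith is living and takes 1/96.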